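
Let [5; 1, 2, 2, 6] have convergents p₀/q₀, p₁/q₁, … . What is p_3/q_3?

40/7

Using pₖ = aₖpₖ₋₁ + pₖ₋₂, qₖ = aₖqₖ₋₁ + qₖ₋₂ (with p₋₁=1, p₋₂=0, q₋₁=0, q₋₂=1):
  k=0: a=5, p=5, q=1
  k=1: a=1, p=6, q=1
  k=2: a=2, p=17, q=3
  k=3: a=2, p=40, q=7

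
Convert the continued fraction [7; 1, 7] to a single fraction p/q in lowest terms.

Using pₖ = aₖpₖ₋₁ + pₖ₋₂ and qₖ = aₖqₖ₋₁ + qₖ₋₂:
  k=0: a=7, p=7, q=1
  k=1: a=1, p=8, q=1
  k=2: a=7, p=63, q=8

63/8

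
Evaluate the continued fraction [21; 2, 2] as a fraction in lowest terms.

107/5

Fold from the inside: start with 2/1.
  2 + 1/2 = 5/2
  21 + 2/5 = 107/5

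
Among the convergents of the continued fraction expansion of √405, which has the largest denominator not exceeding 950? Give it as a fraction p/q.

6460/321

√405 = [20; 8, 40, …] (period length 2).
Convergents:
  p_0/q_0 = 20/1
  p_1/q_1 = 161/8
  p_2/q_2 = 6460/321
  p_3/q_3 = 51841/2576
q_2 = 321 ≤ 950 < 2576 = q_3, so the answer is 6460/321.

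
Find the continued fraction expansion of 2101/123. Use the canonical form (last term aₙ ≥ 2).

[17; 12, 3, 3]

2101 = 17×123 + 10
123 = 12×10 + 3
10 = 3×3 + 1
3 = 3×1 + 0  (stop)
So 2101/123 = [17; 12, 3, 3].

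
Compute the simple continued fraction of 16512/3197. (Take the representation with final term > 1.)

[5; 6, 15, 17, 2]

16512 = 5·3197 + 527
3197 = 6·527 + 35
527 = 15·35 + 2
35 = 17·2 + 1
2 = 2·1 + 0  (stop)
So 16512/3197 = [5; 6, 15, 17, 2].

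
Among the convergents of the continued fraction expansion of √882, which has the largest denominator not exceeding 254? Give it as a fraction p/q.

5910/199

√882 = [29; 1, 2, 3, 6, 3, 2, 1, 58, …] (period length 8).
Convergents:
  p_0/q_0 = 29/1
  p_1/q_1 = 30/1
  p_2/q_2 = 89/3
  p_3/q_3 = 297/10
  p_4/q_4 = 1871/63
  p_5/q_5 = 5910/199
  p_6/q_6 = 13691/461
q_5 = 199 ≤ 254 < 461 = q_6, so the answer is 5910/199.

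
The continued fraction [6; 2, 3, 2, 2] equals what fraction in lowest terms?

251/39

Fold from the inside: start with 2/1.
  2 + 1/2 = 5/2
  3 + 2/5 = 17/5
  2 + 5/17 = 39/17
  6 + 17/39 = 251/39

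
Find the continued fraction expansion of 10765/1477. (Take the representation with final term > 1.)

10765 = 7×1477 + 426
1477 = 3×426 + 199
426 = 2×199 + 28
199 = 7×28 + 3
28 = 9×3 + 1
3 = 3×1 + 0  (stop)
So 10765/1477 = [7; 3, 2, 7, 9, 3].

[7; 3, 2, 7, 9, 3]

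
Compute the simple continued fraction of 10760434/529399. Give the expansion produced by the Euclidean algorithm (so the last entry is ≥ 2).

10760434 = 20×529399 + 172454
529399 = 3×172454 + 12037
172454 = 14×12037 + 3936
12037 = 3×3936 + 229
3936 = 17×229 + 43
229 = 5×43 + 14
43 = 3×14 + 1
14 = 14×1 + 0  (stop)
So 10760434/529399 = [20; 3, 14, 3, 17, 5, 3, 14].

[20; 3, 14, 3, 17, 5, 3, 14]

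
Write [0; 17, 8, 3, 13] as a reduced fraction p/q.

333/5701

Using pₖ = aₖpₖ₋₁ + pₖ₋₂ and qₖ = aₖqₖ₋₁ + qₖ₋₂:
  k=0: a=0, p=0, q=1
  k=1: a=17, p=1, q=17
  k=2: a=8, p=8, q=137
  k=3: a=3, p=25, q=428
  k=4: a=13, p=333, q=5701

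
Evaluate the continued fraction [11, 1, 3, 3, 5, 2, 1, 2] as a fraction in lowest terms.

Fold from the inside: start with 2/1.
  1 + 1/2 = 3/2
  2 + 2/3 = 8/3
  5 + 3/8 = 43/8
  3 + 8/43 = 137/43
  3 + 43/137 = 454/137
  1 + 137/454 = 591/454
  11 + 454/591 = 6955/591

6955/591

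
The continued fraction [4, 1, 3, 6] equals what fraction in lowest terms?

119/25

Fold from the inside: start with 6/1.
  3 + 1/6 = 19/6
  1 + 6/19 = 25/19
  4 + 19/25 = 119/25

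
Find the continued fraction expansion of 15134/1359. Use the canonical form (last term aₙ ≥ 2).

15134 = 11*1359 + 185
1359 = 7*185 + 64
185 = 2*64 + 57
64 = 1*57 + 7
57 = 8*7 + 1
7 = 7*1 + 0  (stop)
So 15134/1359 = [11; 7, 2, 1, 8, 7].

[11; 7, 2, 1, 8, 7]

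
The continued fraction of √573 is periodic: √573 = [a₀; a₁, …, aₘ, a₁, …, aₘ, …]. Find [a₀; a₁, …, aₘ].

a₀ = ⌊√573⌋ = 23.
With m₀=0, d₀=1 and mₖ₊₁ = dₖaₖ − mₖ, dₖ₊₁ = (n − mₖ₊₁²)/dₖ, aₖ₊₁ = ⌊(a₀+mₖ₊₁)/dₖ₊₁⌋:
  k=1: m=23, d=44, a=1
  k=2: m=21, d=3, a=14
  k=3: m=21, d=44, a=1
  k=4: m=23, d=1, a=46
d=1 and a=2a₀=46 at k=4, so the next step gives (m, d) = (23, 44) again — its k=1 value — and the period has length 4.

[23; 1, 14, 1, 46]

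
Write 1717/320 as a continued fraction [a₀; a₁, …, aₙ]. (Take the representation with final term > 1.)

[5; 2, 1, 2, 1, 3, 2, 3]

1717 = 5·320 + 117
320 = 2·117 + 86
117 = 1·86 + 31
86 = 2·31 + 24
31 = 1·24 + 7
24 = 3·7 + 3
7 = 2·3 + 1
3 = 3·1 + 0  (stop)
So 1717/320 = [5; 2, 1, 2, 1, 3, 2, 3].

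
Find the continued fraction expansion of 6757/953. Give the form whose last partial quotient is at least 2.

[7; 11, 12, 3, 2]

6757 = 7×953 + 86
953 = 11×86 + 7
86 = 12×7 + 2
7 = 3×2 + 1
2 = 2×1 + 0  (stop)
So 6757/953 = [7; 11, 12, 3, 2].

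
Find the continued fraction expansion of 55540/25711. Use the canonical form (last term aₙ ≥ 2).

55540 = 2·25711 + 4118
25711 = 6·4118 + 1003
4118 = 4·1003 + 106
1003 = 9·106 + 49
106 = 2·49 + 8
49 = 6·8 + 1
8 = 8·1 + 0  (stop)
So 55540/25711 = [2; 6, 4, 9, 2, 6, 8].

[2; 6, 4, 9, 2, 6, 8]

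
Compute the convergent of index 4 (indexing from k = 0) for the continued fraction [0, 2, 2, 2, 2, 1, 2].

12/29

Using pₖ = aₖpₖ₋₁ + pₖ₋₂, qₖ = aₖqₖ₋₁ + qₖ₋₂ (with p₋₁=1, p₋₂=0, q₋₁=0, q₋₂=1):
  k=0: a=0, p=0, q=1
  k=1: a=2, p=1, q=2
  k=2: a=2, p=2, q=5
  k=3: a=2, p=5, q=12
  k=4: a=2, p=12, q=29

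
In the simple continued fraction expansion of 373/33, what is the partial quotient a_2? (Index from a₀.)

373 = 11·33 + 10   →  a_0 = 11
33 = 3·10 + 3   →  a_1 = 3
10 = 3·3 + 1   →  a_2 = 3

3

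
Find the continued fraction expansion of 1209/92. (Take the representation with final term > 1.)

[13; 7, 13]

1209 = 13·92 + 13
92 = 7·13 + 1
13 = 13·1 + 0  (stop)
So 1209/92 = [13; 7, 13].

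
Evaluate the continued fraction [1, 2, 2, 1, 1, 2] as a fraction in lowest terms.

44/31

Using pₖ = aₖpₖ₋₁ + pₖ₋₂ and qₖ = aₖqₖ₋₁ + qₖ₋₂:
  k=0: a=1, p=1, q=1
  k=1: a=2, p=3, q=2
  k=2: a=2, p=7, q=5
  k=3: a=1, p=10, q=7
  k=4: a=1, p=17, q=12
  k=5: a=2, p=44, q=31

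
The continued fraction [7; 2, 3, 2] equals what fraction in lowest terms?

Using pₖ = aₖpₖ₋₁ + pₖ₋₂ and qₖ = aₖqₖ₋₁ + qₖ₋₂:
  k=0: a=7, p=7, q=1
  k=1: a=2, p=15, q=2
  k=2: a=3, p=52, q=7
  k=3: a=2, p=119, q=16

119/16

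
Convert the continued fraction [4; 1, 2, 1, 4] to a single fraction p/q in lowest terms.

Using pₖ = aₖpₖ₋₁ + pₖ₋₂ and qₖ = aₖqₖ₋₁ + qₖ₋₂:
  k=0: a=4, p=4, q=1
  k=1: a=1, p=5, q=1
  k=2: a=2, p=14, q=3
  k=3: a=1, p=19, q=4
  k=4: a=4, p=90, q=19

90/19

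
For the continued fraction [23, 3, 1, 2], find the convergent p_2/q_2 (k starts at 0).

93/4

Using pₖ = aₖpₖ₋₁ + pₖ₋₂, qₖ = aₖqₖ₋₁ + qₖ₋₂ (with p₋₁=1, p₋₂=0, q₋₁=0, q₋₂=1):
  k=0: a=23, p=23, q=1
  k=1: a=3, p=70, q=3
  k=2: a=1, p=93, q=4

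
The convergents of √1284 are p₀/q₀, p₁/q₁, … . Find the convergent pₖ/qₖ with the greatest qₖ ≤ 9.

215/6

√1284 = [35; 1, 4, 1, 70, …] (period length 4).
Convergents:
  p_0/q_0 = 35/1
  p_1/q_1 = 36/1
  p_2/q_2 = 179/5
  p_3/q_3 = 215/6
  p_4/q_4 = 15229/425
q_3 = 6 ≤ 9 < 425 = q_4, so the answer is 215/6.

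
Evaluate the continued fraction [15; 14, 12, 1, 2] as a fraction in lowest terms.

8063/535

Fold from the inside: start with 2/1.
  1 + 1/2 = 3/2
  12 + 2/3 = 38/3
  14 + 3/38 = 535/38
  15 + 38/535 = 8063/535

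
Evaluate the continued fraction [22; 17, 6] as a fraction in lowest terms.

Using pₖ = aₖpₖ₋₁ + pₖ₋₂ and qₖ = aₖqₖ₋₁ + qₖ₋₂:
  k=0: a=22, p=22, q=1
  k=1: a=17, p=375, q=17
  k=2: a=6, p=2272, q=103

2272/103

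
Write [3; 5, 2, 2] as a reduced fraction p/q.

86/27

Fold from the inside: start with 2/1.
  2 + 1/2 = 5/2
  5 + 2/5 = 27/5
  3 + 5/27 = 86/27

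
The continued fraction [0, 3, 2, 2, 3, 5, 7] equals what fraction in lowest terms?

647/2207

Using pₖ = aₖpₖ₋₁ + pₖ₋₂ and qₖ = aₖqₖ₋₁ + qₖ₋₂:
  k=0: a=0, p=0, q=1
  k=1: a=3, p=1, q=3
  k=2: a=2, p=2, q=7
  k=3: a=2, p=5, q=17
  k=4: a=3, p=17, q=58
  k=5: a=5, p=90, q=307
  k=6: a=7, p=647, q=2207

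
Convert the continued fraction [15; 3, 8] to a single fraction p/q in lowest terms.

Fold from the inside: start with 8/1.
  3 + 1/8 = 25/8
  15 + 8/25 = 383/25

383/25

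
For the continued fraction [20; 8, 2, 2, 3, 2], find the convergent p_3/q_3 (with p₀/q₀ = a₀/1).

Using pₖ = aₖpₖ₋₁ + pₖ₋₂, qₖ = aₖqₖ₋₁ + qₖ₋₂ (with p₋₁=1, p₋₂=0, q₋₁=0, q₋₂=1):
  k=0: a=20, p=20, q=1
  k=1: a=8, p=161, q=8
  k=2: a=2, p=342, q=17
  k=3: a=2, p=845, q=42

845/42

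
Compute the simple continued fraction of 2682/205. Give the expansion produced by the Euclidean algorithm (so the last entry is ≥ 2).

[13; 12, 17]

2682 = 13*205 + 17
205 = 12*17 + 1
17 = 17*1 + 0  (stop)
So 2682/205 = [13; 12, 17].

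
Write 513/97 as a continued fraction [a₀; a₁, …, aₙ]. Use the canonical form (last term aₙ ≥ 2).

513 = 5×97 + 28
97 = 3×28 + 13
28 = 2×13 + 2
13 = 6×2 + 1
2 = 2×1 + 0  (stop)
So 513/97 = [5; 3, 2, 6, 2].

[5; 3, 2, 6, 2]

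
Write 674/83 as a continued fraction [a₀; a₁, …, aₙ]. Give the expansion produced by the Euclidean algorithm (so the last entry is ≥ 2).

[8; 8, 3, 3]

674 = 8·83 + 10
83 = 8·10 + 3
10 = 3·3 + 1
3 = 3·1 + 0  (stop)
So 674/83 = [8; 8, 3, 3].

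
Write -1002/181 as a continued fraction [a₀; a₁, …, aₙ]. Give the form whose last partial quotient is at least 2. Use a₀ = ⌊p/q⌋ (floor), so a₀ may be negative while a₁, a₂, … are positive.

[-6; 2, 6, 2, 6]

-1002 = -6×181 + 84
181 = 2×84 + 13
84 = 6×13 + 6
13 = 2×6 + 1
6 = 6×1 + 0  (stop)
So -1002/181 = [-6; 2, 6, 2, 6].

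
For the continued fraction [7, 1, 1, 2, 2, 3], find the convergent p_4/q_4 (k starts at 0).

Using pₖ = aₖpₖ₋₁ + pₖ₋₂, qₖ = aₖqₖ₋₁ + qₖ₋₂ (with p₋₁=1, p₋₂=0, q₋₁=0, q₋₂=1):
  k=0: a=7, p=7, q=1
  k=1: a=1, p=8, q=1
  k=2: a=1, p=15, q=2
  k=3: a=2, p=38, q=5
  k=4: a=2, p=91, q=12

91/12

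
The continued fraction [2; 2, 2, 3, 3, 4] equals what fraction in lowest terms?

Using pₖ = aₖpₖ₋₁ + pₖ₋₂ and qₖ = aₖqₖ₋₁ + qₖ₋₂:
  k=0: a=2, p=2, q=1
  k=1: a=2, p=5, q=2
  k=2: a=2, p=12, q=5
  k=3: a=3, p=41, q=17
  k=4: a=3, p=135, q=56
  k=5: a=4, p=581, q=241

581/241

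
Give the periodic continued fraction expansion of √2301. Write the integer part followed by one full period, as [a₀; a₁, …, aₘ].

a₀ = ⌊√2301⌋ = 47.
With m₀=0, d₀=1 and mₖ₊₁ = dₖaₖ − mₖ, dₖ₊₁ = (n − mₖ₊₁²)/dₖ, aₖ₊₁ = ⌊(a₀+mₖ₊₁)/dₖ₊₁⌋:
  k=1: m=47, d=92, a=1
  k=2: m=45, d=3, a=30
  k=3: m=45, d=92, a=1
  k=4: m=47, d=1, a=94
d=1 and a=2a₀=94 at k=4, so the next step gives (m, d) = (47, 92) again — its k=1 value — and the period has length 4.

[47; 1, 30, 1, 94]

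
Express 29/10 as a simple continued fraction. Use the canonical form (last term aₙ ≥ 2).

[2; 1, 9]

29 = 2·10 + 9
10 = 1·9 + 1
9 = 9·1 + 0  (stop)
So 29/10 = [2; 1, 9].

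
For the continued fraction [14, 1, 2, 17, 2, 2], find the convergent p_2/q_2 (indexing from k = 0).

44/3

Using pₖ = aₖpₖ₋₁ + pₖ₋₂, qₖ = aₖqₖ₋₁ + qₖ₋₂ (with p₋₁=1, p₋₂=0, q₋₁=0, q₋₂=1):
  k=0: a=14, p=14, q=1
  k=1: a=1, p=15, q=1
  k=2: a=2, p=44, q=3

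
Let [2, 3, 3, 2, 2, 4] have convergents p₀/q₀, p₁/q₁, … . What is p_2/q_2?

23/10

Using pₖ = aₖpₖ₋₁ + pₖ₋₂, qₖ = aₖqₖ₋₁ + qₖ₋₂ (with p₋₁=1, p₋₂=0, q₋₁=0, q₋₂=1):
  k=0: a=2, p=2, q=1
  k=1: a=3, p=7, q=3
  k=2: a=3, p=23, q=10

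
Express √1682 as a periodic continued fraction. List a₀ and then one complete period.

a₀ = ⌊√1682⌋ = 41.
With m₀=0, d₀=1 and mₖ₊₁ = dₖaₖ − mₖ, dₖ₊₁ = (n − mₖ₊₁²)/dₖ, aₖ₊₁ = ⌊(a₀+mₖ₊₁)/dₖ₊₁⌋:
  k=1: m=41, d=1, a=82
d=1 and a=2a₀=82 at k=1, so the next step gives (m, d) = (41, 1) again — its k=1 value — and the period has length 1.

[41; 82]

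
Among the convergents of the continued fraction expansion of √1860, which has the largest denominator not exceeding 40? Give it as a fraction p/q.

√1860 = [43; 7, 1, 4, 1, 7, 86, …] (period length 6).
Convergents:
  p_0/q_0 = 43/1
  p_1/q_1 = 302/7
  p_2/q_2 = 345/8
  p_3/q_3 = 1682/39
  p_4/q_4 = 2027/47
q_3 = 39 ≤ 40 < 47 = q_4, so the answer is 1682/39.

1682/39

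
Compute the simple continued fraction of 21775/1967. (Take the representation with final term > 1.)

[11; 14, 3, 1, 16, 2]

21775 = 11*1967 + 138
1967 = 14*138 + 35
138 = 3*35 + 33
35 = 1*33 + 2
33 = 16*2 + 1
2 = 2*1 + 0  (stop)
So 21775/1967 = [11; 14, 3, 1, 16, 2].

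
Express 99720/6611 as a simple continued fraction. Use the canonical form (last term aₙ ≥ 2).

[15; 11, 1, 10, 3, 16]

99720 = 15*6611 + 555
6611 = 11*555 + 506
555 = 1*506 + 49
506 = 10*49 + 16
49 = 3*16 + 1
16 = 16*1 + 0  (stop)
So 99720/6611 = [15; 11, 1, 10, 3, 16].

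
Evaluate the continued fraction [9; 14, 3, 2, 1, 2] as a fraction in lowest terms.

3501/386

Fold from the inside: start with 2/1.
  1 + 1/2 = 3/2
  2 + 2/3 = 8/3
  3 + 3/8 = 27/8
  14 + 8/27 = 386/27
  9 + 27/386 = 3501/386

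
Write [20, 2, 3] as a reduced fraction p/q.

Using pₖ = aₖpₖ₋₁ + pₖ₋₂ and qₖ = aₖqₖ₋₁ + qₖ₋₂:
  k=0: a=20, p=20, q=1
  k=1: a=2, p=41, q=2
  k=2: a=3, p=143, q=7

143/7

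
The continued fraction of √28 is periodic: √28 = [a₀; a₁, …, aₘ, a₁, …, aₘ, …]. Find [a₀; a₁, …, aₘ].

a₀ = ⌊√28⌋ = 5.
With m₀=0, d₀=1 and mₖ₊₁ = dₖaₖ − mₖ, dₖ₊₁ = (n − mₖ₊₁²)/dₖ, aₖ₊₁ = ⌊(a₀+mₖ₊₁)/dₖ₊₁⌋:
  k=1: m=5, d=3, a=3
  k=2: m=4, d=4, a=2
  k=3: m=4, d=3, a=3
  k=4: m=5, d=1, a=10
d=1 and a=2a₀=10 at k=4, so the next step gives (m, d) = (5, 3) again — its k=1 value — and the period has length 4.

[5; 3, 2, 3, 10]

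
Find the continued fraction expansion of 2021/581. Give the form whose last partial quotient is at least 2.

2021 = 3×581 + 278
581 = 2×278 + 25
278 = 11×25 + 3
25 = 8×3 + 1
3 = 3×1 + 0  (stop)
So 2021/581 = [3; 2, 11, 8, 3].

[3; 2, 11, 8, 3]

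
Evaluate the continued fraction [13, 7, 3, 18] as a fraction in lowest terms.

Using pₖ = aₖpₖ₋₁ + pₖ₋₂ and qₖ = aₖqₖ₋₁ + qₖ₋₂:
  k=0: a=13, p=13, q=1
  k=1: a=7, p=92, q=7
  k=2: a=3, p=289, q=22
  k=3: a=18, p=5294, q=403

5294/403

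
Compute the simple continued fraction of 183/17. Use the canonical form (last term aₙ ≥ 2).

183 = 10*17 + 13
17 = 1*13 + 4
13 = 3*4 + 1
4 = 4*1 + 0  (stop)
So 183/17 = [10; 1, 3, 4].

[10; 1, 3, 4]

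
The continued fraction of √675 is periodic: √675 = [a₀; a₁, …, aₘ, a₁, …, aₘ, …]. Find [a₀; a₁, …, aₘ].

[25; 1, 50]

a₀ = ⌊√675⌋ = 25.
With m₀=0, d₀=1 and mₖ₊₁ = dₖaₖ − mₖ, dₖ₊₁ = (n − mₖ₊₁²)/dₖ, aₖ₊₁ = ⌊(a₀+mₖ₊₁)/dₖ₊₁⌋:
  k=1: m=25, d=50, a=1
  k=2: m=25, d=1, a=50
d=1 and a=2a₀=50 at k=2, so the next step gives (m, d) = (25, 50) again — its k=1 value — and the period has length 2.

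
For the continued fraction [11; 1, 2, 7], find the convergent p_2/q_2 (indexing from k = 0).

35/3

Using pₖ = aₖpₖ₋₁ + pₖ₋₂, qₖ = aₖqₖ₋₁ + qₖ₋₂ (with p₋₁=1, p₋₂=0, q₋₁=0, q₋₂=1):
  k=0: a=11, p=11, q=1
  k=1: a=1, p=12, q=1
  k=2: a=2, p=35, q=3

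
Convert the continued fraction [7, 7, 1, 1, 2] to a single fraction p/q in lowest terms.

271/38

Fold from the inside: start with 2/1.
  1 + 1/2 = 3/2
  1 + 2/3 = 5/3
  7 + 3/5 = 38/5
  7 + 5/38 = 271/38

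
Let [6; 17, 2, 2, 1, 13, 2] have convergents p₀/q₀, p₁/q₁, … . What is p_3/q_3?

527/87

Using pₖ = aₖpₖ₋₁ + pₖ₋₂, qₖ = aₖqₖ₋₁ + qₖ₋₂ (with p₋₁=1, p₋₂=0, q₋₁=0, q₋₂=1):
  k=0: a=6, p=6, q=1
  k=1: a=17, p=103, q=17
  k=2: a=2, p=212, q=35
  k=3: a=2, p=527, q=87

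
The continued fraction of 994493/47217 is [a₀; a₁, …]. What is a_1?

994493 = 21·47217 + 2936   →  a_0 = 21
47217 = 16·2936 + 241   →  a_1 = 16

16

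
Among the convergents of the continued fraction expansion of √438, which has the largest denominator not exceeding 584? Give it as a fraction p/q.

√438 = [20; 1, 12, 1, 40, …] (period length 4).
Convergents:
  p_0/q_0 = 20/1
  p_1/q_1 = 21/1
  p_2/q_2 = 272/13
  p_3/q_3 = 293/14
  p_4/q_4 = 11992/573
  p_5/q_5 = 12285/587
q_4 = 573 ≤ 584 < 587 = q_5, so the answer is 11992/573.

11992/573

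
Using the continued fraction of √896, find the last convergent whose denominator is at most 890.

26461/884

√896 = [29; 1, 13, 1, 58, …] (period length 4).
Convergents:
  p_0/q_0 = 29/1
  p_1/q_1 = 30/1
  p_2/q_2 = 419/14
  p_3/q_3 = 449/15
  p_4/q_4 = 26461/884
  p_5/q_5 = 26910/899
q_4 = 884 ≤ 890 < 899 = q_5, so the answer is 26461/884.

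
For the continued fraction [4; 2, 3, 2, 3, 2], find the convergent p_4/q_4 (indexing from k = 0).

Using pₖ = aₖpₖ₋₁ + pₖ₋₂, qₖ = aₖqₖ₋₁ + qₖ₋₂ (with p₋₁=1, p₋₂=0, q₋₁=0, q₋₂=1):
  k=0: a=4, p=4, q=1
  k=1: a=2, p=9, q=2
  k=2: a=3, p=31, q=7
  k=3: a=2, p=71, q=16
  k=4: a=3, p=244, q=55

244/55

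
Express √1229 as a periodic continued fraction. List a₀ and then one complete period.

[35; 17, 1, 1, 17, 70]

a₀ = ⌊√1229⌋ = 35.
With m₀=0, d₀=1 and mₖ₊₁ = dₖaₖ − mₖ, dₖ₊₁ = (n − mₖ₊₁²)/dₖ, aₖ₊₁ = ⌊(a₀+mₖ₊₁)/dₖ₊₁⌋:
  k=1: m=35, d=4, a=17
  k=2: m=33, d=35, a=1
  k=3: m=2, d=35, a=1
  k=4: m=33, d=4, a=17
  k=5: m=35, d=1, a=70
d=1 and a=2a₀=70 at k=5, so the next step gives (m, d) = (35, 4) again — its k=1 value — and the period has length 5.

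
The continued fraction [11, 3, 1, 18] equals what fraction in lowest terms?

844/75

Fold from the inside: start with 18/1.
  1 + 1/18 = 19/18
  3 + 18/19 = 75/19
  11 + 19/75 = 844/75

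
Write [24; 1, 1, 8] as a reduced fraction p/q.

Using pₖ = aₖpₖ₋₁ + pₖ₋₂ and qₖ = aₖqₖ₋₁ + qₖ₋₂:
  k=0: a=24, p=24, q=1
  k=1: a=1, p=25, q=1
  k=2: a=1, p=49, q=2
  k=3: a=8, p=417, q=17

417/17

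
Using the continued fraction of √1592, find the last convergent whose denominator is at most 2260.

√1592 = [39; 1, 8, 1, 78, …] (period length 4).
Convergents:
  p_0/q_0 = 39/1
  p_1/q_1 = 40/1
  p_2/q_2 = 359/9
  p_3/q_3 = 399/10
  p_4/q_4 = 31481/789
  p_5/q_5 = 31880/799
  p_6/q_6 = 286521/7181
q_5 = 799 ≤ 2260 < 7181 = q_6, so the answer is 31880/799.

31880/799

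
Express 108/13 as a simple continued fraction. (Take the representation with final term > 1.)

108 = 8*13 + 4
13 = 3*4 + 1
4 = 4*1 + 0  (stop)
So 108/13 = [8; 3, 4].

[8; 3, 4]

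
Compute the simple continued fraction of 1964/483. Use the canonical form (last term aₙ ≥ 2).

[4; 15, 10, 1, 2]

1964 = 4×483 + 32
483 = 15×32 + 3
32 = 10×3 + 2
3 = 1×2 + 1
2 = 2×1 + 0  (stop)
So 1964/483 = [4; 15, 10, 1, 2].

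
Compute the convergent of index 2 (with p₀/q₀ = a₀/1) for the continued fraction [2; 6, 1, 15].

Using pₖ = aₖpₖ₋₁ + pₖ₋₂, qₖ = aₖqₖ₋₁ + qₖ₋₂ (with p₋₁=1, p₋₂=0, q₋₁=0, q₋₂=1):
  k=0: a=2, p=2, q=1
  k=1: a=6, p=13, q=6
  k=2: a=1, p=15, q=7

15/7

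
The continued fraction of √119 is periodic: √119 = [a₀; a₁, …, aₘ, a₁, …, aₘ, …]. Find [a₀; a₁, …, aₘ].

a₀ = ⌊√119⌋ = 10.
With m₀=0, d₀=1 and mₖ₊₁ = dₖaₖ − mₖ, dₖ₊₁ = (n − mₖ₊₁²)/dₖ, aₖ₊₁ = ⌊(a₀+mₖ₊₁)/dₖ₊₁⌋:
  k=1: m=10, d=19, a=1
  k=2: m=9, d=2, a=9
  k=3: m=9, d=19, a=1
  k=4: m=10, d=1, a=20
d=1 and a=2a₀=20 at k=4, so the next step gives (m, d) = (10, 19) again — its k=1 value — and the period has length 4.

[10; 1, 9, 1, 20]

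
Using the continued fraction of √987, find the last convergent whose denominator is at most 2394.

√987 = [31; 2, 2, 2, 62, …] (period length 4).
Convergents:
  p_0/q_0 = 31/1
  p_1/q_1 = 63/2
  p_2/q_2 = 157/5
  p_3/q_3 = 377/12
  p_4/q_4 = 23531/749
  p_5/q_5 = 47439/1510
  p_6/q_6 = 118409/3769
q_5 = 1510 ≤ 2394 < 3769 = q_6, so the answer is 47439/1510.

47439/1510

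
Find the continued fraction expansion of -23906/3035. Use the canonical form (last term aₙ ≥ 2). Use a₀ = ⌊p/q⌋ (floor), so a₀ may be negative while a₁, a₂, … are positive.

-23906 = -8·3035 + 374
3035 = 8·374 + 43
374 = 8·43 + 30
43 = 1·30 + 13
30 = 2·13 + 4
13 = 3·4 + 1
4 = 4·1 + 0  (stop)
So -23906/3035 = [-8; 8, 8, 1, 2, 3, 4].

[-8; 8, 8, 1, 2, 3, 4]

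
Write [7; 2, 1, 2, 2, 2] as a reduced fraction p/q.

339/46

Using pₖ = aₖpₖ₋₁ + pₖ₋₂ and qₖ = aₖqₖ₋₁ + qₖ₋₂:
  k=0: a=7, p=7, q=1
  k=1: a=2, p=15, q=2
  k=2: a=1, p=22, q=3
  k=3: a=2, p=59, q=8
  k=4: a=2, p=140, q=19
  k=5: a=2, p=339, q=46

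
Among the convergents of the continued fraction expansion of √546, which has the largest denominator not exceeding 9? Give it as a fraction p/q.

√546 = [23; 2, 1, 2, 1, 2, 46, …] (period length 6).
Convergents:
  p_0/q_0 = 23/1
  p_1/q_1 = 47/2
  p_2/q_2 = 70/3
  p_3/q_3 = 187/8
  p_4/q_4 = 257/11
q_3 = 8 ≤ 9 < 11 = q_4, so the answer is 187/8.

187/8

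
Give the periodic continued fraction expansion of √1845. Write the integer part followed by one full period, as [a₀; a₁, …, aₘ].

a₀ = ⌊√1845⌋ = 42.
With m₀=0, d₀=1 and mₖ₊₁ = dₖaₖ − mₖ, dₖ₊₁ = (n − mₖ₊₁²)/dₖ, aₖ₊₁ = ⌊(a₀+mₖ₊₁)/dₖ₊₁⌋:
  k=1: m=42, d=81, a=1
  k=2: m=39, d=4, a=20
  k=3: m=41, d=41, a=2
  k=4: m=41, d=4, a=20
  k=5: m=39, d=81, a=1
  k=6: m=42, d=1, a=84
d=1 and a=2a₀=84 at k=6, so the next step gives (m, d) = (42, 81) again — its k=1 value — and the period has length 6.

[42; 1, 20, 2, 20, 1, 84]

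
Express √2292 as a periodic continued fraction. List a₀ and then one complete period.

[47; 1, 6, 1, 94]

a₀ = ⌊√2292⌋ = 47.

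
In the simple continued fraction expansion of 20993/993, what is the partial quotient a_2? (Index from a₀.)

10

20993 = 21·993 + 140   →  a_0 = 21
993 = 7·140 + 13   →  a_1 = 7
140 = 10·13 + 10   →  a_2 = 10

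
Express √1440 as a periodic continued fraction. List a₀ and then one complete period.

[37; 1, 17, 1, 74]

a₀ = ⌊√1440⌋ = 37.
With m₀=0, d₀=1 and mₖ₊₁ = dₖaₖ − mₖ, dₖ₊₁ = (n − mₖ₊₁²)/dₖ, aₖ₊₁ = ⌊(a₀+mₖ₊₁)/dₖ₊₁⌋:
  k=1: m=37, d=71, a=1
  k=2: m=34, d=4, a=17
  k=3: m=34, d=71, a=1
  k=4: m=37, d=1, a=74
d=1 and a=2a₀=74 at k=4, so the next step gives (m, d) = (37, 71) again — its k=1 value — and the period has length 4.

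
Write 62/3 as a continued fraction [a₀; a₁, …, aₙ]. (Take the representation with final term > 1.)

62 = 20·3 + 2
3 = 1·2 + 1
2 = 2·1 + 0  (stop)
So 62/3 = [20; 1, 2].

[20; 1, 2]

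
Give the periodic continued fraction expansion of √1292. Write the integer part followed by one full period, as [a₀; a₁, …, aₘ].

a₀ = ⌊√1292⌋ = 35.
With m₀=0, d₀=1 and mₖ₊₁ = dₖaₖ − mₖ, dₖ₊₁ = (n − mₖ₊₁²)/dₖ, aₖ₊₁ = ⌊(a₀+mₖ₊₁)/dₖ₊₁⌋:
  k=1: m=35, d=67, a=1
  k=2: m=32, d=4, a=16
  k=3: m=32, d=67, a=1
  k=4: m=35, d=1, a=70
d=1 and a=2a₀=70 at k=4, so the next step gives (m, d) = (35, 67) again — its k=1 value — and the period has length 4.

[35; 1, 16, 1, 70]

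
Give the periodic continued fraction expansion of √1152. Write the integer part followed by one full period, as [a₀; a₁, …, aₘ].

a₀ = ⌊√1152⌋ = 33.
With m₀=0, d₀=1 and mₖ₊₁ = dₖaₖ − mₖ, dₖ₊₁ = (n − mₖ₊₁²)/dₖ, aₖ₊₁ = ⌊(a₀+mₖ₊₁)/dₖ₊₁⌋:
  k=1: m=33, d=63, a=1
  k=2: m=30, d=4, a=15
  k=3: m=30, d=63, a=1
  k=4: m=33, d=1, a=66
d=1 and a=2a₀=66 at k=4, so the next step gives (m, d) = (33, 63) again — its k=1 value — and the period has length 4.

[33; 1, 15, 1, 66]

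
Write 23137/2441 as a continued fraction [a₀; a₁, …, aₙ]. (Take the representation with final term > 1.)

23137 = 9*2441 + 1168
2441 = 2*1168 + 105
1168 = 11*105 + 13
105 = 8*13 + 1
13 = 13*1 + 0  (stop)
So 23137/2441 = [9; 2, 11, 8, 13].

[9; 2, 11, 8, 13]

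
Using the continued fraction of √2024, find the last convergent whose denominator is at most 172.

√2024 = [44; 1, 88, …] (period length 2).
Convergents:
  p_0/q_0 = 44/1
  p_1/q_1 = 45/1
  p_2/q_2 = 4004/89
  p_3/q_3 = 4049/90
  p_4/q_4 = 360316/8009
q_3 = 90 ≤ 172 < 8009 = q_4, so the answer is 4049/90.

4049/90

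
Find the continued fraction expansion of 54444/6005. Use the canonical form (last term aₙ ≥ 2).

54444 = 9*6005 + 399
6005 = 15*399 + 20
399 = 19*20 + 19
20 = 1*19 + 1
19 = 19*1 + 0  (stop)
So 54444/6005 = [9; 15, 19, 1, 19].

[9; 15, 19, 1, 19]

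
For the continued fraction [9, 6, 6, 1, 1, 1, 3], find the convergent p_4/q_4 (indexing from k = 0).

Using pₖ = aₖpₖ₋₁ + pₖ₋₂, qₖ = aₖqₖ₋₁ + qₖ₋₂ (with p₋₁=1, p₋₂=0, q₋₁=0, q₋₂=1):
  k=0: a=9, p=9, q=1
  k=1: a=6, p=55, q=6
  k=2: a=6, p=339, q=37
  k=3: a=1, p=394, q=43
  k=4: a=1, p=733, q=80

733/80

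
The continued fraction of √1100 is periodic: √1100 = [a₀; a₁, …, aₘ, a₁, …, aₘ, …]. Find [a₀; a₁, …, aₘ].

a₀ = ⌊√1100⌋ = 33.

[33; 6, 66]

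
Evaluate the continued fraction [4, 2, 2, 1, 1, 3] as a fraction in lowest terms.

Using pₖ = aₖpₖ₋₁ + pₖ₋₂ and qₖ = aₖqₖ₋₁ + qₖ₋₂:
  k=0: a=4, p=4, q=1
  k=1: a=2, p=9, q=2
  k=2: a=2, p=22, q=5
  k=3: a=1, p=31, q=7
  k=4: a=1, p=53, q=12
  k=5: a=3, p=190, q=43

190/43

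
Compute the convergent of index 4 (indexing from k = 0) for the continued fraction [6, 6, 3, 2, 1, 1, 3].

388/63

Using pₖ = aₖpₖ₋₁ + pₖ₋₂, qₖ = aₖqₖ₋₁ + qₖ₋₂ (with p₋₁=1, p₋₂=0, q₋₁=0, q₋₂=1):
  k=0: a=6, p=6, q=1
  k=1: a=6, p=37, q=6
  k=2: a=3, p=117, q=19
  k=3: a=2, p=271, q=44
  k=4: a=1, p=388, q=63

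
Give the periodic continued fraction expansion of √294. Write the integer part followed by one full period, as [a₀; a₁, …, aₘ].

a₀ = ⌊√294⌋ = 17.
With m₀=0, d₀=1 and mₖ₊₁ = dₖaₖ − mₖ, dₖ₊₁ = (n − mₖ₊₁²)/dₖ, aₖ₊₁ = ⌊(a₀+mₖ₊₁)/dₖ₊₁⌋:
  k=1: m=17, d=5, a=6
  k=2: m=13, d=25, a=1
  k=3: m=12, d=6, a=4
  k=4: m=12, d=25, a=1
  k=5: m=13, d=5, a=6
  k=6: m=17, d=1, a=34
d=1 and a=2a₀=34 at k=6, so the next step gives (m, d) = (17, 5) again — its k=1 value — and the period has length 6.

[17; 6, 1, 4, 1, 6, 34]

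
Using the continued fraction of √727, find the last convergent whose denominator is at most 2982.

√727 = [26; 1, 25, 1, 52, …] (period length 4).
Convergents:
  p_0/q_0 = 26/1
  p_1/q_1 = 27/1
  p_2/q_2 = 701/26
  p_3/q_3 = 728/27
  p_4/q_4 = 38557/1430
  p_5/q_5 = 39285/1457
  p_6/q_6 = 1020682/37855
q_5 = 1457 ≤ 2982 < 37855 = q_6, so the answer is 39285/1457.

39285/1457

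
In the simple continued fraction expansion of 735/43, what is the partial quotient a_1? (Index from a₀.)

735 = 17·43 + 4   →  a_0 = 17
43 = 10·4 + 3   →  a_1 = 10

10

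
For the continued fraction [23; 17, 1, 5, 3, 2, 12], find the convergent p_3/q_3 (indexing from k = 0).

Using pₖ = aₖpₖ₋₁ + pₖ₋₂, qₖ = aₖqₖ₋₁ + qₖ₋₂ (with p₋₁=1, p₋₂=0, q₋₁=0, q₋₂=1):
  k=0: a=23, p=23, q=1
  k=1: a=17, p=392, q=17
  k=2: a=1, p=415, q=18
  k=3: a=5, p=2467, q=107

2467/107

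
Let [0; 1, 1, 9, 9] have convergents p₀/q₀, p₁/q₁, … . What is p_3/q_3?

10/19

Using pₖ = aₖpₖ₋₁ + pₖ₋₂, qₖ = aₖqₖ₋₁ + qₖ₋₂ (with p₋₁=1, p₋₂=0, q₋₁=0, q₋₂=1):
  k=0: a=0, p=0, q=1
  k=1: a=1, p=1, q=1
  k=2: a=1, p=1, q=2
  k=3: a=9, p=10, q=19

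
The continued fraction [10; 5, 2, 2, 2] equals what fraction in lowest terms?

Fold from the inside: start with 2/1.
  2 + 1/2 = 5/2
  2 + 2/5 = 12/5
  5 + 5/12 = 65/12
  10 + 12/65 = 662/65

662/65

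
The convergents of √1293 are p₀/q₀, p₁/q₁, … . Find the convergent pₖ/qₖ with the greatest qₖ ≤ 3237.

62100/1727

√1293 = [35; 1, 22, 1, 70, …] (period length 4).
Convergents:
  p_0/q_0 = 35/1
  p_1/q_1 = 36/1
  p_2/q_2 = 827/23
  p_3/q_3 = 863/24
  p_4/q_4 = 61237/1703
  p_5/q_5 = 62100/1727
  p_6/q_6 = 1427437/39697
q_5 = 1727 ≤ 3237 < 39697 = q_6, so the answer is 62100/1727.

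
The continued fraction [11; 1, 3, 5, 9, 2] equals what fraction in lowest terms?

Fold from the inside: start with 2/1.
  9 + 1/2 = 19/2
  5 + 2/19 = 97/19
  3 + 19/97 = 310/97
  1 + 97/310 = 407/310
  11 + 310/407 = 4787/407

4787/407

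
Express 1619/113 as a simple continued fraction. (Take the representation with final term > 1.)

1619 = 14·113 + 37
113 = 3·37 + 2
37 = 18·2 + 1
2 = 2·1 + 0  (stop)
So 1619/113 = [14; 3, 18, 2].

[14; 3, 18, 2]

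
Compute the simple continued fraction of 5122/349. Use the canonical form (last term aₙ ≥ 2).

[14; 1, 2, 11, 3, 3]

5122 = 14*349 + 236
349 = 1*236 + 113
236 = 2*113 + 10
113 = 11*10 + 3
10 = 3*3 + 1
3 = 3*1 + 0  (stop)
So 5122/349 = [14; 1, 2, 11, 3, 3].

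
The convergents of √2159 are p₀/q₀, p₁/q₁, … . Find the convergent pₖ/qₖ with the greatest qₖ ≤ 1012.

√2159 = [46; 2, 6, 1, 1, 1, 6, 2, 92, …] (period length 8).
Convergents:
  p_0/q_0 = 46/1
  p_1/q_1 = 93/2
  p_2/q_2 = 604/13
  p_3/q_3 = 697/15
  p_4/q_4 = 1301/28
  p_5/q_5 = 1998/43
  p_6/q_6 = 13289/286
  p_7/q_7 = 28576/615
  p_8/q_8 = 2642281/56866
q_7 = 615 ≤ 1012 < 56866 = q_8, so the answer is 28576/615.

28576/615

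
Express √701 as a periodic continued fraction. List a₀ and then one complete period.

[26; 2, 10, 10, 2, 52]

a₀ = ⌊√701⌋ = 26.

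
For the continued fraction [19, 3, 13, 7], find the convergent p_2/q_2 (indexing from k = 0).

Using pₖ = aₖpₖ₋₁ + pₖ₋₂, qₖ = aₖqₖ₋₁ + qₖ₋₂ (with p₋₁=1, p₋₂=0, q₋₁=0, q₋₂=1):
  k=0: a=19, p=19, q=1
  k=1: a=3, p=58, q=3
  k=2: a=13, p=773, q=40

773/40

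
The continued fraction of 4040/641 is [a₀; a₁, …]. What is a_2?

3

4040 = 6·641 + 194   →  a_0 = 6
641 = 3·194 + 59   →  a_1 = 3
194 = 3·59 + 17   →  a_2 = 3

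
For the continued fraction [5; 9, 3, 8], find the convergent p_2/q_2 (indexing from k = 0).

143/28

Using pₖ = aₖpₖ₋₁ + pₖ₋₂, qₖ = aₖqₖ₋₁ + qₖ₋₂ (with p₋₁=1, p₋₂=0, q₋₁=0, q₋₂=1):
  k=0: a=5, p=5, q=1
  k=1: a=9, p=46, q=9
  k=2: a=3, p=143, q=28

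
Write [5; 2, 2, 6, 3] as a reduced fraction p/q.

546/101

Fold from the inside: start with 3/1.
  6 + 1/3 = 19/3
  2 + 3/19 = 41/19
  2 + 19/41 = 101/41
  5 + 41/101 = 546/101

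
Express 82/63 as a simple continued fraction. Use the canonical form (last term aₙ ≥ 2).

[1; 3, 3, 6]

82 = 1*63 + 19
63 = 3*19 + 6
19 = 3*6 + 1
6 = 6*1 + 0  (stop)
So 82/63 = [1; 3, 3, 6].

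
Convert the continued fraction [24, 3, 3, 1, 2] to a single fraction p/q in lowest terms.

875/36

Using pₖ = aₖpₖ₋₁ + pₖ₋₂ and qₖ = aₖqₖ₋₁ + qₖ₋₂:
  k=0: a=24, p=24, q=1
  k=1: a=3, p=73, q=3
  k=2: a=3, p=243, q=10
  k=3: a=1, p=316, q=13
  k=4: a=2, p=875, q=36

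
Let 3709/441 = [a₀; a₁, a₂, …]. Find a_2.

2

3709 = 8·441 + 181   →  a_0 = 8
441 = 2·181 + 79   →  a_1 = 2
181 = 2·79 + 23   →  a_2 = 2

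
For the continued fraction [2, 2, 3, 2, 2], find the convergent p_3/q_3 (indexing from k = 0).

39/16

Using pₖ = aₖpₖ₋₁ + pₖ₋₂, qₖ = aₖqₖ₋₁ + qₖ₋₂ (with p₋₁=1, p₋₂=0, q₋₁=0, q₋₂=1):
  k=0: a=2, p=2, q=1
  k=1: a=2, p=5, q=2
  k=2: a=3, p=17, q=7
  k=3: a=2, p=39, q=16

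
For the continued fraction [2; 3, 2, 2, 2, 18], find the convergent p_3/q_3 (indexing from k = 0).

Using pₖ = aₖpₖ₋₁ + pₖ₋₂, qₖ = aₖqₖ₋₁ + qₖ₋₂ (with p₋₁=1, p₋₂=0, q₋₁=0, q₋₂=1):
  k=0: a=2, p=2, q=1
  k=1: a=3, p=7, q=3
  k=2: a=2, p=16, q=7
  k=3: a=2, p=39, q=17

39/17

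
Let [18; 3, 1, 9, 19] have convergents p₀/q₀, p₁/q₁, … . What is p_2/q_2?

Using pₖ = aₖpₖ₋₁ + pₖ₋₂, qₖ = aₖqₖ₋₁ + qₖ₋₂ (with p₋₁=1, p₋₂=0, q₋₁=0, q₋₂=1):
  k=0: a=18, p=18, q=1
  k=1: a=3, p=55, q=3
  k=2: a=1, p=73, q=4

73/4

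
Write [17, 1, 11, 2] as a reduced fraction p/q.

Using pₖ = aₖpₖ₋₁ + pₖ₋₂ and qₖ = aₖqₖ₋₁ + qₖ₋₂:
  k=0: a=17, p=17, q=1
  k=1: a=1, p=18, q=1
  k=2: a=11, p=215, q=12
  k=3: a=2, p=448, q=25

448/25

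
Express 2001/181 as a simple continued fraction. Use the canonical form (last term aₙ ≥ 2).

2001 = 11×181 + 10
181 = 18×10 + 1
10 = 10×1 + 0  (stop)
So 2001/181 = [11; 18, 10].

[11; 18, 10]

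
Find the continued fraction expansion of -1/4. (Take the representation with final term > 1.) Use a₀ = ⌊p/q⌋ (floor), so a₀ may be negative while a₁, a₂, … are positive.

-1 = -1*4 + 3
4 = 1*3 + 1
3 = 3*1 + 0  (stop)
So -1/4 = [-1; 1, 3].

[-1; 1, 3]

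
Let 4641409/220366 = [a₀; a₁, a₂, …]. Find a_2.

17

4641409 = 21·220366 + 13723   →  a_0 = 21
220366 = 16·13723 + 798   →  a_1 = 16
13723 = 17·798 + 157   →  a_2 = 17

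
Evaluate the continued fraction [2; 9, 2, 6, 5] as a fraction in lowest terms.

1335/634

Using pₖ = aₖpₖ₋₁ + pₖ₋₂ and qₖ = aₖqₖ₋₁ + qₖ₋₂:
  k=0: a=2, p=2, q=1
  k=1: a=9, p=19, q=9
  k=2: a=2, p=40, q=19
  k=3: a=6, p=259, q=123
  k=4: a=5, p=1335, q=634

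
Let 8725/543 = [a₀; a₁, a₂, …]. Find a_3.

2

8725 = 16·543 + 37   →  a_0 = 16
543 = 14·37 + 25   →  a_1 = 14
37 = 1·25 + 12   →  a_2 = 1
25 = 2·12 + 1   →  a_3 = 2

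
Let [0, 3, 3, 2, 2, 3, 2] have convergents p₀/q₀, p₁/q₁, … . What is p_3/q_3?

Using pₖ = aₖpₖ₋₁ + pₖ₋₂, qₖ = aₖqₖ₋₁ + qₖ₋₂ (with p₋₁=1, p₋₂=0, q₋₁=0, q₋₂=1):
  k=0: a=0, p=0, q=1
  k=1: a=3, p=1, q=3
  k=2: a=3, p=3, q=10
  k=3: a=2, p=7, q=23

7/23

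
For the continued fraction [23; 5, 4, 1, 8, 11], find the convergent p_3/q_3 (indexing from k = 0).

603/26

Using pₖ = aₖpₖ₋₁ + pₖ₋₂, qₖ = aₖqₖ₋₁ + qₖ₋₂ (with p₋₁=1, p₋₂=0, q₋₁=0, q₋₂=1):
  k=0: a=23, p=23, q=1
  k=1: a=5, p=116, q=5
  k=2: a=4, p=487, q=21
  k=3: a=1, p=603, q=26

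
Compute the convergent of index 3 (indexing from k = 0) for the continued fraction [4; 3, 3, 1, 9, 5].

Using pₖ = aₖpₖ₋₁ + pₖ₋₂, qₖ = aₖqₖ₋₁ + qₖ₋₂ (with p₋₁=1, p₋₂=0, q₋₁=0, q₋₂=1):
  k=0: a=4, p=4, q=1
  k=1: a=3, p=13, q=3
  k=2: a=3, p=43, q=10
  k=3: a=1, p=56, q=13

56/13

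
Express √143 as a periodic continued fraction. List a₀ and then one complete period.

a₀ = ⌊√143⌋ = 11.
With m₀=0, d₀=1 and mₖ₊₁ = dₖaₖ − mₖ, dₖ₊₁ = (n − mₖ₊₁²)/dₖ, aₖ₊₁ = ⌊(a₀+mₖ₊₁)/dₖ₊₁⌋:
  k=1: m=11, d=22, a=1
  k=2: m=11, d=1, a=22
d=1 and a=2a₀=22 at k=2, so the next step gives (m, d) = (11, 22) again — its k=1 value — and the period has length 2.

[11; 1, 22]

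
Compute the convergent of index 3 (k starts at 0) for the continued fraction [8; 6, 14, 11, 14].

Using pₖ = aₖpₖ₋₁ + pₖ₋₂, qₖ = aₖqₖ₋₁ + qₖ₋₂ (with p₋₁=1, p₋₂=0, q₋₁=0, q₋₂=1):
  k=0: a=8, p=8, q=1
  k=1: a=6, p=49, q=6
  k=2: a=14, p=694, q=85
  k=3: a=11, p=7683, q=941

7683/941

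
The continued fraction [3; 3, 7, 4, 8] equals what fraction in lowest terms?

2489/750

Using pₖ = aₖpₖ₋₁ + pₖ₋₂ and qₖ = aₖqₖ₋₁ + qₖ₋₂:
  k=0: a=3, p=3, q=1
  k=1: a=3, p=10, q=3
  k=2: a=7, p=73, q=22
  k=3: a=4, p=302, q=91
  k=4: a=8, p=2489, q=750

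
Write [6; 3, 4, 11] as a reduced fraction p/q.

921/146

Using pₖ = aₖpₖ₋₁ + pₖ₋₂ and qₖ = aₖqₖ₋₁ + qₖ₋₂:
  k=0: a=6, p=6, q=1
  k=1: a=3, p=19, q=3
  k=2: a=4, p=82, q=13
  k=3: a=11, p=921, q=146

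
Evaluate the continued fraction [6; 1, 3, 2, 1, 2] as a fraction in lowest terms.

237/35

Fold from the inside: start with 2/1.
  1 + 1/2 = 3/2
  2 + 2/3 = 8/3
  3 + 3/8 = 27/8
  1 + 8/27 = 35/27
  6 + 27/35 = 237/35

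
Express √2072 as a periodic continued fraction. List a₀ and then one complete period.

[45; 1, 1, 12, 1, 1, 90]

a₀ = ⌊√2072⌋ = 45.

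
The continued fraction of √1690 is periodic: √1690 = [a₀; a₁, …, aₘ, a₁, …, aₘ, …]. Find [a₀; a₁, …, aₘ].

[41; 9, 8, 9, 82]

a₀ = ⌊√1690⌋ = 41.
With m₀=0, d₀=1 and mₖ₊₁ = dₖaₖ − mₖ, dₖ₊₁ = (n − mₖ₊₁²)/dₖ, aₖ₊₁ = ⌊(a₀+mₖ₊₁)/dₖ₊₁⌋:
  k=1: m=41, d=9, a=9
  k=2: m=40, d=10, a=8
  k=3: m=40, d=9, a=9
  k=4: m=41, d=1, a=82
d=1 and a=2a₀=82 at k=4, so the next step gives (m, d) = (41, 9) again — its k=1 value — and the period has length 4.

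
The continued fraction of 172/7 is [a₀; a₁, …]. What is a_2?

1

172 = 24·7 + 4   →  a_0 = 24
7 = 1·4 + 3   →  a_1 = 1
4 = 1·3 + 1   →  a_2 = 1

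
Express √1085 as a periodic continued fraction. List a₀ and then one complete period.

a₀ = ⌊√1085⌋ = 32.
With m₀=0, d₀=1 and mₖ₊₁ = dₖaₖ − mₖ, dₖ₊₁ = (n − mₖ₊₁²)/dₖ, aₖ₊₁ = ⌊(a₀+mₖ₊₁)/dₖ₊₁⌋:
  k=1: m=32, d=61, a=1
  k=2: m=29, d=4, a=15
  k=3: m=31, d=31, a=2
  k=4: m=31, d=4, a=15
  k=5: m=29, d=61, a=1
  k=6: m=32, d=1, a=64
d=1 and a=2a₀=64 at k=6, so the next step gives (m, d) = (32, 61) again — its k=1 value — and the period has length 6.

[32; 1, 15, 2, 15, 1, 64]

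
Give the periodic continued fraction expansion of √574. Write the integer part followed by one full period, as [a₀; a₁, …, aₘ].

a₀ = ⌊√574⌋ = 23.

[23; 1, 22, 1, 46]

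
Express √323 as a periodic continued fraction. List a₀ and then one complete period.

a₀ = ⌊√323⌋ = 17.

[17; 1, 34]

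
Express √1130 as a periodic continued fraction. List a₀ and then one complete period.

a₀ = ⌊√1130⌋ = 33.
With m₀=0, d₀=1 and mₖ₊₁ = dₖaₖ − mₖ, dₖ₊₁ = (n − mₖ₊₁²)/dₖ, aₖ₊₁ = ⌊(a₀+mₖ₊₁)/dₖ₊₁⌋:
  k=1: m=33, d=41, a=1
  k=2: m=8, d=26, a=1
  k=3: m=18, d=31, a=1
  k=4: m=13, d=31, a=1
  k=5: m=18, d=26, a=1
  k=6: m=8, d=41, a=1
  k=7: m=33, d=1, a=66
d=1 and a=2a₀=66 at k=7, so the next step gives (m, d) = (33, 41) again — its k=1 value — and the period has length 7.

[33; 1, 1, 1, 1, 1, 1, 66]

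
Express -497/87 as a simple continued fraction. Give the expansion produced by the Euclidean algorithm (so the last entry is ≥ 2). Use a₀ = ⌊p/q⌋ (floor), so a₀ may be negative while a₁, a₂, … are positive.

-497 = -6·87 + 25
87 = 3·25 + 12
25 = 2·12 + 1
12 = 12·1 + 0  (stop)
So -497/87 = [-6; 3, 2, 12].

[-6; 3, 2, 12]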